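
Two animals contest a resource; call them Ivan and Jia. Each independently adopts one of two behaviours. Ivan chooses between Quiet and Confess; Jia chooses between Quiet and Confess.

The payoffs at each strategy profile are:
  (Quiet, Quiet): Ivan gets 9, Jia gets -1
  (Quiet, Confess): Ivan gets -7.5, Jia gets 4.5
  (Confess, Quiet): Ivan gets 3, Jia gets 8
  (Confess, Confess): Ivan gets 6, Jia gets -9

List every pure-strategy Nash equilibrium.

(Quiet, Quiet): Jia prefers Confess (4.5 > -1) — not an equilibrium.
(Quiet, Confess): Ivan prefers Confess (6 > -7.5) — not an equilibrium.
(Confess, Quiet): Ivan prefers Quiet (9 > 3) — not an equilibrium.
(Confess, Confess): Jia prefers Quiet (8 > -9) — not an equilibrium.

none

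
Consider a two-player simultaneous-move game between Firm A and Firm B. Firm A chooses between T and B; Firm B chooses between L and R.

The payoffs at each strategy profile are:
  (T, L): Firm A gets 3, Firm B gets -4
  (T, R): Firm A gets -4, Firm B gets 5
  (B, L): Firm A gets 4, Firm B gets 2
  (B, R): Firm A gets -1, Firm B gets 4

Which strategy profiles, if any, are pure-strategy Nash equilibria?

(T, L): Firm A prefers B (4 > 3); Firm B prefers R (5 > -4) — not an equilibrium.
(T, R): Firm A prefers B (-1 > -4) — not an equilibrium.
(B, L): Firm B prefers R (4 > 2) — not an equilibrium.
(B, R): Firm A gets -1 ≥ -4 from T, and Firm B gets 4 ≥ 2 from L — Nash equilibrium.

(B, R)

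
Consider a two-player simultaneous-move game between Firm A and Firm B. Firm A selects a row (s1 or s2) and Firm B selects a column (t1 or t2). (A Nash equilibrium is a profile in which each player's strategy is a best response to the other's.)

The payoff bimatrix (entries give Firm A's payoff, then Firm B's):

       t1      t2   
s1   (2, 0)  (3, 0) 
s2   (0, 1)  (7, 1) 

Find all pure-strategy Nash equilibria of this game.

(s1, t1) and (s2, t2)

(s1, t1): Firm A gets 2 ≥ 0 from s2, and Firm B gets 0 ≥ 0 from t2 — Nash equilibrium.
(s1, t2): Firm A prefers s2 (7 > 3) — not an equilibrium.
(s2, t1): Firm A prefers s1 (2 > 0) — not an equilibrium.
(s2, t2): Firm A gets 7 ≥ 3 from s1, and Firm B gets 1 ≥ 1 from t1 — Nash equilibrium.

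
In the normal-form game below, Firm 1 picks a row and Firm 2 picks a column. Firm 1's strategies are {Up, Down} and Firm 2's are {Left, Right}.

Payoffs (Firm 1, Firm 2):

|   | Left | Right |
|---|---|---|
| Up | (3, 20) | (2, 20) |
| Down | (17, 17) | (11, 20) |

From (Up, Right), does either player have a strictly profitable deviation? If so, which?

Firm 1 at (Up, Right) earns 2; deviating to Down yields 11 — a strict improvement.
Firm 2 earns 20; deviating to Left yields 20 — not better.
Only Firm 1 has a strictly profitable deviation.

Firm 1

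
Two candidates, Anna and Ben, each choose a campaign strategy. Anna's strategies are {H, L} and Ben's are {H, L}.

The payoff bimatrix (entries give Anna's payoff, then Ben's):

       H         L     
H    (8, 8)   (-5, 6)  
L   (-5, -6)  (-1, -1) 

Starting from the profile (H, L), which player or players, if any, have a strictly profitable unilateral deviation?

Both

Anna at (H, L) earns -5; deviating to L yields -1 — a strict improvement.
Ben earns 6; deviating to H yields 8 — a strict improvement.
Both Anna and Ben have strictly profitable deviations.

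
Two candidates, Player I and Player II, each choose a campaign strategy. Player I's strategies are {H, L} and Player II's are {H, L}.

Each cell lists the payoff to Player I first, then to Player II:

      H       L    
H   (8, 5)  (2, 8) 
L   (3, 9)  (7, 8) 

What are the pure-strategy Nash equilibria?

(H, H): Player II prefers L (8 > 5) — not an equilibrium.
(H, L): Player I prefers L (7 > 2) — not an equilibrium.
(L, H): Player I prefers H (8 > 3) — not an equilibrium.
(L, L): Player II prefers H (9 > 8) — not an equilibrium.

none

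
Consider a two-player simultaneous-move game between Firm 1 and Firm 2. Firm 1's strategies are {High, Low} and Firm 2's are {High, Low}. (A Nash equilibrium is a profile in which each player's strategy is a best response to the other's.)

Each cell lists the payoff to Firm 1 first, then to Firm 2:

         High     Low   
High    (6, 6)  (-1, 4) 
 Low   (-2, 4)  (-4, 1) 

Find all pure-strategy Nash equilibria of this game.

(High, High): Firm 1 gets 6 ≥ -2 from Low, and Firm 2 gets 6 ≥ 4 from Low — Nash equilibrium.
(High, Low): Firm 2 prefers High (6 > 4) — not an equilibrium.
(Low, High): Firm 1 prefers High (6 > -2) — not an equilibrium.
(Low, Low): Firm 1 prefers High (-1 > -4); Firm 2 prefers High (4 > 1) — not an equilibrium.

(High, High)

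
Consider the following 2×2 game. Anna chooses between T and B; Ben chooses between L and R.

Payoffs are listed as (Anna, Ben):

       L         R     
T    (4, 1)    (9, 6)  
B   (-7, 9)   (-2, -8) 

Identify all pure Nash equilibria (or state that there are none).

(T, L): Ben prefers R (6 > 1) — not an equilibrium.
(T, R): Anna gets 9 ≥ -2 from B, and Ben gets 6 ≥ 1 from L — Nash equilibrium.
(B, L): Anna prefers T (4 > -7) — not an equilibrium.
(B, R): Anna prefers T (9 > -2); Ben prefers L (9 > -8) — not an equilibrium.

(T, R)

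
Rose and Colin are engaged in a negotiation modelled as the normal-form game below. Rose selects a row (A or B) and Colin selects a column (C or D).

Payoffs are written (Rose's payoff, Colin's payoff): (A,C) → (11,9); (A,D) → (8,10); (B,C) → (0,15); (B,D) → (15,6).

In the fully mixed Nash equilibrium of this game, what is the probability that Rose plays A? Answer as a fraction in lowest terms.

9/10

Let p be the probability that Rose plays A. In a completely mixed equilibrium, Colin must be indifferent between C and D.
Colin's expected payoff from C is 9p + 15(1−p); from D it is 10p + 6(1−p).
Setting these equal: −6p + 15 = 4p + 6, so p = 9/10.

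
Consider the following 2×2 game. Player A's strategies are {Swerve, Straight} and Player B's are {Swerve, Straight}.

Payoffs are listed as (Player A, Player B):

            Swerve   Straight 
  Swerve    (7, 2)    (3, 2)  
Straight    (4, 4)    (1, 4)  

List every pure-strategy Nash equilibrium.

(Swerve, Swerve) and (Swerve, Straight)

(Swerve, Swerve): Player A gets 7 ≥ 4 from Straight, and Player B gets 2 ≥ 2 from Straight — Nash equilibrium.
(Swerve, Straight): Player A gets 3 ≥ 1 from Straight, and Player B gets 2 ≥ 2 from Swerve — Nash equilibrium.
(Straight, Swerve): Player A prefers Swerve (7 > 4) — not an equilibrium.
(Straight, Straight): Player A prefers Swerve (3 > 1) — not an equilibrium.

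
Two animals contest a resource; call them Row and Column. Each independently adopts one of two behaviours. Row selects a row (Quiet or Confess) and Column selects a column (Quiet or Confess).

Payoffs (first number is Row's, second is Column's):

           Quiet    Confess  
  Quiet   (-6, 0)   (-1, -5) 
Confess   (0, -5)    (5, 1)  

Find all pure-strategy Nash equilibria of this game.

(Quiet, Quiet): Row prefers Confess (0 > -6) — not an equilibrium.
(Quiet, Confess): Row prefers Confess (5 > -1); Column prefers Quiet (0 > -5) — not an equilibrium.
(Confess, Quiet): Column prefers Confess (1 > -5) — not an equilibrium.
(Confess, Confess): Row gets 5 ≥ -1 from Quiet, and Column gets 1 ≥ -5 from Quiet — Nash equilibrium.

(Confess, Confess)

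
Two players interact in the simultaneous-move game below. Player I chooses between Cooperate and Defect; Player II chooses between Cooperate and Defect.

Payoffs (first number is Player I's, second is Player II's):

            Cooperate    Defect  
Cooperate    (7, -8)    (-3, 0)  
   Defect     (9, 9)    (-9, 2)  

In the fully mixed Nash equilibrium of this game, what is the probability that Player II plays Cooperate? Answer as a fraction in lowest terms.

Let c be the probability that Player II plays Cooperate. In a completely mixed equilibrium, Player I must be indifferent between Cooperate and Defect.
Player I's expected payoff from Cooperate is 7c − 3(1−c); from Defect it is 9c − 9(1−c).
Setting these equal: 10c − 3 = 18c − 9, so c = 3/4.

3/4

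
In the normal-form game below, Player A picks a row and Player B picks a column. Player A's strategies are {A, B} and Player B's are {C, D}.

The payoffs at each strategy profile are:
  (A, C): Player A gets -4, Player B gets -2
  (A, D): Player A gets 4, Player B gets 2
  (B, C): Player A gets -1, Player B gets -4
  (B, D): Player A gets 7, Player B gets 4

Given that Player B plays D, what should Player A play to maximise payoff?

B

Against D, Player A earns 4 from A and 7 from B.
So B is the best response.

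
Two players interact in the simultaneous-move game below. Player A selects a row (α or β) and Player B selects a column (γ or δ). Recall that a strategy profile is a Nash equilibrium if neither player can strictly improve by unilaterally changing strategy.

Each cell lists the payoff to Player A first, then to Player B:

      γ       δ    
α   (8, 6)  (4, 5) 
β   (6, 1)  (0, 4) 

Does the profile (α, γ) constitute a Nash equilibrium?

Yes

At (α, γ), Player A earns 8; switching to β would give 6, so Player A has no profitable deviation.
Player B earns 6; switching to δ would give 5, so Player B has no profitable deviation.
Neither player can gain by a unilateral deviation, so this profile is a Nash equilibrium.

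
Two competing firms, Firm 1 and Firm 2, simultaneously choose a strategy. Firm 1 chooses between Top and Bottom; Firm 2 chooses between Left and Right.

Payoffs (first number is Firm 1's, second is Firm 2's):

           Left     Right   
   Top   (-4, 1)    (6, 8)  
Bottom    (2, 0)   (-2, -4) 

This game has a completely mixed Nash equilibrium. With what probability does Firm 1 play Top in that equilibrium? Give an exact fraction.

4/11

Let r be the probability that Firm 1 plays Top. In a completely mixed equilibrium, Firm 2 must be indifferent between Left and Right.
Firm 2's expected payoff from Left is r; from Right it is 8r − 4(1−r).
Setting these equal: r = 12r − 4, so r = 4/11.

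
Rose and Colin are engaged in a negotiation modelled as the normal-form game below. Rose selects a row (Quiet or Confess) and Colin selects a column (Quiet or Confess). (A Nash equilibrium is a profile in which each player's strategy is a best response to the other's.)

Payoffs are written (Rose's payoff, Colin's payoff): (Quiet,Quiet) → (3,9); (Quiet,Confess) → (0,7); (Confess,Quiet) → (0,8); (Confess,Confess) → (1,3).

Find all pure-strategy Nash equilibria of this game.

(Quiet, Quiet): Rose gets 3 ≥ 0 from Confess, and Colin gets 9 ≥ 7 from Confess — Nash equilibrium.
(Quiet, Confess): Rose prefers Confess (1 > 0); Colin prefers Quiet (9 > 7) — not an equilibrium.
(Confess, Quiet): Rose prefers Quiet (3 > 0) — not an equilibrium.
(Confess, Confess): Colin prefers Quiet (8 > 3) — not an equilibrium.

(Quiet, Quiet)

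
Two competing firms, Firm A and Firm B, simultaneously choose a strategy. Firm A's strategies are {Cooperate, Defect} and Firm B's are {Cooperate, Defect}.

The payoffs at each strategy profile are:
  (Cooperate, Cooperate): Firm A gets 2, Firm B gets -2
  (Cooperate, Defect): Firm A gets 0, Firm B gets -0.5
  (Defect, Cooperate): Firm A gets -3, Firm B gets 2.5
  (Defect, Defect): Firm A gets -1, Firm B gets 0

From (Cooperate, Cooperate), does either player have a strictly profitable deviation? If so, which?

Firm A at (Cooperate, Cooperate) earns 2; deviating to Defect yields -3 — not better.
Firm B earns -2; deviating to Defect yields -0.5 — a strict improvement.
Only Firm B has a strictly profitable deviation.

Firm B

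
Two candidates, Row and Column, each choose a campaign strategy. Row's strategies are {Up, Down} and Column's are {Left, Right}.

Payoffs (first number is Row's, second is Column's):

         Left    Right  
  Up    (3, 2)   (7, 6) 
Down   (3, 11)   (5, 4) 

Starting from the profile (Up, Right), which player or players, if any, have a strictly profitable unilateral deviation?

Row at (Up, Right) earns 7; deviating to Down yields 5 — not better.
Column earns 6; deviating to Left yields 2 — not better.
Neither player can strictly improve; the profile is a Nash equilibrium.

Neither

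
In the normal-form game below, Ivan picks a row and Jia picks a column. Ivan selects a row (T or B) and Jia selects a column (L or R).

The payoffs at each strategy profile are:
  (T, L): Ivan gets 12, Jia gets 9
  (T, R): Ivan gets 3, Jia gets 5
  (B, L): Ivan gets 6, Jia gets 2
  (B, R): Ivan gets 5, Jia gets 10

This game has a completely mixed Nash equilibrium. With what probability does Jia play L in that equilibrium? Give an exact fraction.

Let y be the probability that Jia plays L. In a completely mixed equilibrium, Ivan must be indifferent between T and B.
Ivan's expected payoff from T is 12y + 3(1−y); from B it is 6y + 5(1−y).
Setting these equal: 9y + 3 = y + 5, so y = 1/4.

1/4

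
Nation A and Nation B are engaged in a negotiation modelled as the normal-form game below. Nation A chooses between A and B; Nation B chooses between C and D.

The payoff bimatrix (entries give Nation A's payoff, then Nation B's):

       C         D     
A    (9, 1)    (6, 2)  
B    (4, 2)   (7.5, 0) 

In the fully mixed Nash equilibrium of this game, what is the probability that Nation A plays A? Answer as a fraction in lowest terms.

Let r be the probability that Nation A plays A. In a completely mixed equilibrium, Nation B must be indifferent between C and D.
Nation B's expected payoff from C is r + 2(1−r); from D it is 2r.
Setting these equal: −r + 2 = 2r, so r = 2/3.

2/3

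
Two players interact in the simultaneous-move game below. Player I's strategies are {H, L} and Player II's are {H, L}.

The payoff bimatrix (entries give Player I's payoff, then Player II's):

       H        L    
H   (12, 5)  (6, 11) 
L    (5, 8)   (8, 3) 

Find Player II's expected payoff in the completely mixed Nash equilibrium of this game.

73/11

First find x, the probability Player I plays H, from Player II's indifference between H and L: 5x + 8(1−x) = 11x + 3(1−x), giving x = 5/11.
Since Player II is indifferent in equilibrium, Player II's expected payoff equals the payoff from either column against (5/11, 6/11). Using H: 5(5/11) + 8(6/11) = 73/11.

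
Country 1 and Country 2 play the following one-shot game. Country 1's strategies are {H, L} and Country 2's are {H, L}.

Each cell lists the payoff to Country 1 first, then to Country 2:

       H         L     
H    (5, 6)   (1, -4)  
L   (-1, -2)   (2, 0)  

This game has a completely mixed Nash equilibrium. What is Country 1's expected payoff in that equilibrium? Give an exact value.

11/7

First find y, the probability Country 2 plays H, from Country 1's indifference between H and L: 5y + (1−y) = −y + 2(1−y), giving y = 1/7.
Since Country 1 is indifferent in equilibrium, Country 1's expected payoff equals the payoff from either row against (1/7, 6/7). Using H: 5(1/7) + (6/7) = 11/7.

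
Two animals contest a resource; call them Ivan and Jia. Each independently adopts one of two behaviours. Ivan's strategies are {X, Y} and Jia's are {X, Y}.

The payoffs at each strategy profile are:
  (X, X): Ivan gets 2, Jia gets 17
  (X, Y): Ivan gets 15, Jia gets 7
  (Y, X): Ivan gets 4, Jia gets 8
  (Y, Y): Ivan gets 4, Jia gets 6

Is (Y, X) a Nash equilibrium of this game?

Yes

At (Y, X), Ivan earns 4; switching to X would give 2, so Ivan has no profitable deviation.
Jia earns 8; switching to Y would give 6, so Jia has no profitable deviation.
Neither player can gain by a unilateral deviation, so this profile is a Nash equilibrium.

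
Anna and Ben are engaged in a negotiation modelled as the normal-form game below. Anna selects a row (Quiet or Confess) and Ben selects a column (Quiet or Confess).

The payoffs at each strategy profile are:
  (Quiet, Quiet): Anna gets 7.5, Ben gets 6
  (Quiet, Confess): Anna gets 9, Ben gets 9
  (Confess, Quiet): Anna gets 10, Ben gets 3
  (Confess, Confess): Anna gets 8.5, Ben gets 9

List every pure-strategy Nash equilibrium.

(Quiet, Confess)

(Quiet, Quiet): Anna prefers Confess (10 > 7.5); Ben prefers Confess (9 > 6) — not an equilibrium.
(Quiet, Confess): Anna gets 9 ≥ 8.5 from Confess, and Ben gets 9 ≥ 6 from Quiet — Nash equilibrium.
(Confess, Quiet): Ben prefers Confess (9 > 3) — not an equilibrium.
(Confess, Confess): Anna prefers Quiet (9 > 8.5) — not an equilibrium.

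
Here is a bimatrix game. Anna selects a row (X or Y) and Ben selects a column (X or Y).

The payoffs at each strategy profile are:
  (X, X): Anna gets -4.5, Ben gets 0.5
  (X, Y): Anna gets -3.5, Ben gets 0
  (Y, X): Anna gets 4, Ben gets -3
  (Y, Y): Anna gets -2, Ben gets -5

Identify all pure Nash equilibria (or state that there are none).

(Y, X)

(X, X): Anna prefers Y (4 > -4.5) — not an equilibrium.
(X, Y): Anna prefers Y (-2 > -3.5); Ben prefers X (0.5 > 0) — not an equilibrium.
(Y, X): Anna gets 4 ≥ -4.5 from X, and Ben gets -3 ≥ -5 from Y — Nash equilibrium.
(Y, Y): Ben prefers X (-3 > -5) — not an equilibrium.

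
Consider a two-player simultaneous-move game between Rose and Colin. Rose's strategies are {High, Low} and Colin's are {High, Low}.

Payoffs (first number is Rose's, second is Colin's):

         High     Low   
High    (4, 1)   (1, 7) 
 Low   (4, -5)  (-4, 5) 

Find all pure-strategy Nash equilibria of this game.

(High, High): Colin prefers Low (7 > 1) — not an equilibrium.
(High, Low): Rose gets 1 ≥ -4 from Low, and Colin gets 7 ≥ 1 from High — Nash equilibrium.
(Low, High): Colin prefers Low (5 > -5) — not an equilibrium.
(Low, Low): Rose prefers High (1 > -4) — not an equilibrium.

(High, Low)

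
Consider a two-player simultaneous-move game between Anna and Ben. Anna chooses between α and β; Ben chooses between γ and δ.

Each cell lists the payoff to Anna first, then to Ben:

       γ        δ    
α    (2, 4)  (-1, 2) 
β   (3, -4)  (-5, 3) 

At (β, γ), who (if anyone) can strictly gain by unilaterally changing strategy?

Ben

Anna at (β, γ) earns 3; deviating to α yields 2 — not better.
Ben earns -4; deviating to δ yields 3 — a strict improvement.
Only Ben has a strictly profitable deviation.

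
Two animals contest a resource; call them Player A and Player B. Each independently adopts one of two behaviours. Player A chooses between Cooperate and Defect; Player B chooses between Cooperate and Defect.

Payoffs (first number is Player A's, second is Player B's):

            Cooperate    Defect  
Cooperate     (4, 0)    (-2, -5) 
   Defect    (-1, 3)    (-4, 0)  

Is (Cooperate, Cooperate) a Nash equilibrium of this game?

Yes

At (Cooperate, Cooperate), Player A earns 4; switching to Defect would give -1, so Player A has no profitable deviation.
Player B earns 0; switching to Defect would give -5, so Player B has no profitable deviation.
Neither player can gain by a unilateral deviation, so this profile is a Nash equilibrium.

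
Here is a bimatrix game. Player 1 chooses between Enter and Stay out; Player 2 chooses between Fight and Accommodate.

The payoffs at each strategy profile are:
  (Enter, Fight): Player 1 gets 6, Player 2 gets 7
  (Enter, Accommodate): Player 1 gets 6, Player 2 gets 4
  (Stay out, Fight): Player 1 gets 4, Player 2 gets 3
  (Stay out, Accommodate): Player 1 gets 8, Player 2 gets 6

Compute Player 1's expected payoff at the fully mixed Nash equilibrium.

6

First find y, the probability Player 2 plays Fight, from Player 1's indifference between Enter and Stay out: 6y + 6(1−y) = 4y + 8(1−y), giving y = 1/2.
Since Player 1 is indifferent in equilibrium, Player 1's expected payoff equals the payoff from either row against (1/2, 1/2). Using Enter: 6(1/2) + 6(1/2) = 6.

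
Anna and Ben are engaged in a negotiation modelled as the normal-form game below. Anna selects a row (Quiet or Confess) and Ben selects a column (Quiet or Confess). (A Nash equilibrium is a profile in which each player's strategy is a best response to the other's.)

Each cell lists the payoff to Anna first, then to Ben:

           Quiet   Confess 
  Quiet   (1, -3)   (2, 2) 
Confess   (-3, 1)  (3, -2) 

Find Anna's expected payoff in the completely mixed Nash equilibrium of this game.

First find y, the probability Ben plays Quiet, from Anna's indifference between Quiet and Confess: y + 2(1−y) = −3y + 3(1−y), giving y = 1/5.
Since Anna is indifferent in equilibrium, Anna's expected payoff equals the payoff from either row against (1/5, 4/5). Using Quiet: (1/5) + 2(4/5) = 9/5.

9/5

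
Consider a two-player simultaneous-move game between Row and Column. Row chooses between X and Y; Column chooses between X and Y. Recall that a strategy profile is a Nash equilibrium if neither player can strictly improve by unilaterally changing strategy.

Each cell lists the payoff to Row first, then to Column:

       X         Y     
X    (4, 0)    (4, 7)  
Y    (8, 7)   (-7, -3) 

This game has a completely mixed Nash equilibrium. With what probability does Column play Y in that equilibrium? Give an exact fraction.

4/15

Let y be the probability that Column plays X. In a completely mixed equilibrium, Row must be indifferent between X and Y.
Row's expected payoff from X is 4y + 4(1−y); from Y it is 8y − 7(1−y).
Setting these equal: 4 = 15y − 7, so y = 11/15.
Therefore Column plays Y with probability 1 − 11/15 = 4/15.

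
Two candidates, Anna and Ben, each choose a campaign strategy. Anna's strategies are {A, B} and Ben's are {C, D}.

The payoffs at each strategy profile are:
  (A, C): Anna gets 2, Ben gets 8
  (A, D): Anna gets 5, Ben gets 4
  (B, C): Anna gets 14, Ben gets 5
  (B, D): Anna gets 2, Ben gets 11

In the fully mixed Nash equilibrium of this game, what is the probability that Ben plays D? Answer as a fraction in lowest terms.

4/5

Let q be the probability that Ben plays C. In a completely mixed equilibrium, Anna must be indifferent between A and B.
Anna's expected payoff from A is 2q + 5(1−q); from B it is 14q + 2(1−q).
Setting these equal: −3q + 5 = 12q + 2, so q = 1/5.
Therefore Ben plays D with probability 1 − 1/5 = 4/5.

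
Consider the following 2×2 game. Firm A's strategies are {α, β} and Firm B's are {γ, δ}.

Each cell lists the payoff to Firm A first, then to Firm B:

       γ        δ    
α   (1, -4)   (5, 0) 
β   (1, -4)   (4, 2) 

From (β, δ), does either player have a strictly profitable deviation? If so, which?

Firm A

Firm A at (β, δ) earns 4; deviating to α yields 5 — a strict improvement.
Firm B earns 2; deviating to γ yields -4 — not better.
Only Firm A has a strictly profitable deviation.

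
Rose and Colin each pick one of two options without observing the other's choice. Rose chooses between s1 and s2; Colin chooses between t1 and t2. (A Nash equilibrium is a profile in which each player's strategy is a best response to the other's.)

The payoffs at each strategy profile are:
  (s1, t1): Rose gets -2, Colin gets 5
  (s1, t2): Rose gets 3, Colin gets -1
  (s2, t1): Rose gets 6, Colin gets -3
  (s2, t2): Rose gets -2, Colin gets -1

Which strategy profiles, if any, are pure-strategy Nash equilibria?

(s1, t1): Rose prefers s2 (6 > -2) — not an equilibrium.
(s1, t2): Colin prefers t1 (5 > -1) — not an equilibrium.
(s2, t1): Colin prefers t2 (-1 > -3) — not an equilibrium.
(s2, t2): Rose prefers s1 (3 > -2) — not an equilibrium.

none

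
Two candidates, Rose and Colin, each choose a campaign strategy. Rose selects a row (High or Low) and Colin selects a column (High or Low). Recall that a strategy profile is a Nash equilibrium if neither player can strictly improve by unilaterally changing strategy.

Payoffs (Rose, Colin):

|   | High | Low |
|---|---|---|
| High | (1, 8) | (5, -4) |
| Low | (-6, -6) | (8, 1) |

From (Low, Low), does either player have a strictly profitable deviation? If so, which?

Rose at (Low, Low) earns 8; deviating to High yields 5 — not better.
Colin earns 1; deviating to High yields -6 — not better.
Neither player can strictly improve; the profile is a Nash equilibrium.

Neither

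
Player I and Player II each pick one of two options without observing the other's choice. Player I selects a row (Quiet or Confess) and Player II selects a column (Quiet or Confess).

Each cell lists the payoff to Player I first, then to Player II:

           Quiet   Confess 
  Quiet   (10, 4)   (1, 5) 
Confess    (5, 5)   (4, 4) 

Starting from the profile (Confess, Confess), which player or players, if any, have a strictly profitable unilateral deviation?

Player II

Player I at (Confess, Confess) earns 4; deviating to Quiet yields 1 — not better.
Player II earns 4; deviating to Quiet yields 5 — a strict improvement.
Only Player II has a strictly profitable deviation.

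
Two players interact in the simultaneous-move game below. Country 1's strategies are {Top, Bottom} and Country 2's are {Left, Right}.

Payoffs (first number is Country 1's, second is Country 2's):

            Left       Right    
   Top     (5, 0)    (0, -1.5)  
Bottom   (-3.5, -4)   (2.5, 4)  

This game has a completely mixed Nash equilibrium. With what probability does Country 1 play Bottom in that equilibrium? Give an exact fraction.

3/19

Let r be the probability that Country 1 plays Top. In a completely mixed equilibrium, Country 2 must be indifferent between Left and Right.
Country 2's expected payoff from Left is −4(1−r); from Right it is −1.5r + 4(1−r).
Setting these equal: 4r − 4 = −5.5r + 4, so r = 16/19.
Therefore Country 1 plays Bottom with probability 1 − 16/19 = 3/19.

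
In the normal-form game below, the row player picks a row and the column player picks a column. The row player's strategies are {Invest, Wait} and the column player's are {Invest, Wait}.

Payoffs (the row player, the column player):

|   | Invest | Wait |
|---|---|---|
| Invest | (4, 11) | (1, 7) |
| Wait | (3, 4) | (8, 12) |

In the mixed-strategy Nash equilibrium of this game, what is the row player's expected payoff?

First find q, the probability the column player plays Invest, from the row player's indifference between Invest and Wait: 4q + (1−q) = 3q + 8(1−q), giving q = 7/8.
Since the row player is indifferent in equilibrium, the row player's expected payoff equals the payoff from either row against (7/8, 1/8). Using Invest: 4(7/8) + (1/8) = 29/8.

29/8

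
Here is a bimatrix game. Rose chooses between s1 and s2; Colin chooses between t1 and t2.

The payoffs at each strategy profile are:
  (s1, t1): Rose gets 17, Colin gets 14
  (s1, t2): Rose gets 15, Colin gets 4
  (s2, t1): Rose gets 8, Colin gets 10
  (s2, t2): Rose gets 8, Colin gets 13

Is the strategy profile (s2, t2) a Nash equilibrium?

At (s2, t2), Rose earns 8; switching to s1 would give 15, so Rose would deviate.
Colin earns 13; switching to t1 would give 10, so Colin has no profitable deviation.
Since at least one player can profitably deviate, this is not a Nash equilibrium.

No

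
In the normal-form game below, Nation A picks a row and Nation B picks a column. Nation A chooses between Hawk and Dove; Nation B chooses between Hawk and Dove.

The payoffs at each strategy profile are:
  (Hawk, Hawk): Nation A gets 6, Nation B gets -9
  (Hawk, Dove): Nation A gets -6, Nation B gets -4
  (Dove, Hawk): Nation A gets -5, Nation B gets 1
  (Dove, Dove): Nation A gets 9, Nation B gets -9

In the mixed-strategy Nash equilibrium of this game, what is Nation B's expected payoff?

-17/3

First find p, the probability Nation A plays Hawk, from Nation B's indifference between Hawk and Dove: −9p + (1−p) = −4p − 9(1−p), giving p = 2/3.
Since Nation B is indifferent in equilibrium, Nation B's expected payoff equals the payoff from either column against (2/3, 1/3). Using Hawk: −9(2/3) + (1/3) = -17/3.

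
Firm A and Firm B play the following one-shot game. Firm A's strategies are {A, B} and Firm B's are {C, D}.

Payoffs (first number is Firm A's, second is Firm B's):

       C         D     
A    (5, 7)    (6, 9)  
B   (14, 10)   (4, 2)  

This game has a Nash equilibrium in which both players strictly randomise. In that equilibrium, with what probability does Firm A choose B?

1/5

Let x be the probability that Firm A plays A. In a completely mixed equilibrium, Firm B must be indifferent between C and D.
Firm B's expected payoff from C is 7x + 10(1−x); from D it is 9x + 2(1−x).
Setting these equal: −3x + 10 = 7x + 2, so x = 4/5.
Therefore Firm A plays B with probability 1 − 4/5 = 1/5.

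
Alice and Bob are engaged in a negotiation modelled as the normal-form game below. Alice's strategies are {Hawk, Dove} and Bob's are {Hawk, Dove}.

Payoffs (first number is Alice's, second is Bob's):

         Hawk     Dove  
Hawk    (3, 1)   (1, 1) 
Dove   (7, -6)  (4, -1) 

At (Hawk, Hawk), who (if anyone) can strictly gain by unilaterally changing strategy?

Alice at (Hawk, Hawk) earns 3; deviating to Dove yields 7 — a strict improvement.
Bob earns 1; deviating to Dove yields 1 — not better.
Only Alice has a strictly profitable deviation.

Alice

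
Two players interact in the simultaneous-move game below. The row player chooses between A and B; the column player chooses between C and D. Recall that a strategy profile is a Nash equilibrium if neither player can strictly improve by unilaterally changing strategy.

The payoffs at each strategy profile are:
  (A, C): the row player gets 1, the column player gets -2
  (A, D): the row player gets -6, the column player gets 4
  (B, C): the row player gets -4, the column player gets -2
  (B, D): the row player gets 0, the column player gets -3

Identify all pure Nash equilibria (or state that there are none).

none

(A, C): the column player prefers D (4 > -2) — not an equilibrium.
(A, D): the row player prefers B (0 > -6) — not an equilibrium.
(B, C): the row player prefers A (1 > -4) — not an equilibrium.
(B, D): the column player prefers C (-2 > -3) — not an equilibrium.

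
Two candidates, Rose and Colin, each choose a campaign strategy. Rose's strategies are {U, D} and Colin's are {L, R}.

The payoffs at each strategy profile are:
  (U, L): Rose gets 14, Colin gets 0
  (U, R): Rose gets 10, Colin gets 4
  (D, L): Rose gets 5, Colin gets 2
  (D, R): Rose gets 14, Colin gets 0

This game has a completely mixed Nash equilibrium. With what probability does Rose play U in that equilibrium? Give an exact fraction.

Let p be the probability that Rose plays U. In a completely mixed equilibrium, Colin must be indifferent between L and R.
Colin's expected payoff from L is 2(1−p); from R it is 4p.
Setting these equal: −2p + 2 = 4p, so p = 1/3.

1/3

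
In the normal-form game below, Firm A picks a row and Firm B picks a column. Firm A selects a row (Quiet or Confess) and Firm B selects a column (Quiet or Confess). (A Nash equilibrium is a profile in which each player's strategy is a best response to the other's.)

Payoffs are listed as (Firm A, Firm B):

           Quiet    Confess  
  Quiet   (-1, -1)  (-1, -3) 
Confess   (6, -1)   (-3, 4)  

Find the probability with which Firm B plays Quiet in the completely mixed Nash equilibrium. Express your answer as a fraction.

2/9

Let c be the probability that Firm B plays Quiet. In a completely mixed equilibrium, Firm A must be indifferent between Quiet and Confess.
Firm A's expected payoff from Quiet is −c − (1−c); from Confess it is 6c − 3(1−c).
Setting these equal: -1 = 9c − 3, so c = 2/9.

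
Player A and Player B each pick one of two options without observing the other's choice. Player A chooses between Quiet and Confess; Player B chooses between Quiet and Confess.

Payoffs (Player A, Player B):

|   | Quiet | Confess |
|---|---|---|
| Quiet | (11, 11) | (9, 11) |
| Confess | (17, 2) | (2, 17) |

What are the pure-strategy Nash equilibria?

(Quiet, Confess)

(Quiet, Quiet): Player A prefers Confess (17 > 11) — not an equilibrium.
(Quiet, Confess): Player A gets 9 ≥ 2 from Confess, and Player B gets 11 ≥ 11 from Quiet — Nash equilibrium.
(Confess, Quiet): Player B prefers Confess (17 > 2) — not an equilibrium.
(Confess, Confess): Player A prefers Quiet (9 > 2) — not an equilibrium.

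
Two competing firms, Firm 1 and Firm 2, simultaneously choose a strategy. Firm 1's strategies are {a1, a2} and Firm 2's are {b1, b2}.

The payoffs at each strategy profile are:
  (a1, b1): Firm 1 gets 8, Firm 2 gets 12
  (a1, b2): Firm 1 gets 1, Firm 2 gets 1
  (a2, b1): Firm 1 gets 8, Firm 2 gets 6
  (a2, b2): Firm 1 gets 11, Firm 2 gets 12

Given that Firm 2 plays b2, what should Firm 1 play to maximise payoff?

Against b2, Firm 1 earns 1 from a1 and 11 from a2.
So a2 is the best response.

a2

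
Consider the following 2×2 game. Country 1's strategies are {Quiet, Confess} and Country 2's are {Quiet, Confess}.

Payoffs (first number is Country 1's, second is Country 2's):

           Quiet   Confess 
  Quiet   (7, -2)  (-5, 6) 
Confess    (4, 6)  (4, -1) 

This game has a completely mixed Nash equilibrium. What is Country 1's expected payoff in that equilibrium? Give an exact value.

4

First find q, the probability Country 2 plays Quiet, from Country 1's indifference between Quiet and Confess: 7q − 5(1−q) = 4q + 4(1−q), giving q = 3/4.
Since Country 1 is indifferent in equilibrium, Country 1's expected payoff equals the payoff from either row against (3/4, 1/4). Using Quiet: 7(3/4) − 5(1/4) = 4.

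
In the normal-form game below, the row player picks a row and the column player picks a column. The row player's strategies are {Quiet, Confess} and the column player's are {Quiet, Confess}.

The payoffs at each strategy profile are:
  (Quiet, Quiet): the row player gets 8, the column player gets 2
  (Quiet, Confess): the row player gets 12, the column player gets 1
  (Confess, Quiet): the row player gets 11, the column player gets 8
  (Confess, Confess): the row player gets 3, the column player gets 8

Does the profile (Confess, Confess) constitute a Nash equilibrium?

No

At (Confess, Confess), the row player earns 3; switching to Quiet would give 12, so the row player would deviate.
The column player earns 8; switching to Quiet would give 8, so the column player has no profitable deviation.
Since at least one player can profitably deviate, this is not a Nash equilibrium.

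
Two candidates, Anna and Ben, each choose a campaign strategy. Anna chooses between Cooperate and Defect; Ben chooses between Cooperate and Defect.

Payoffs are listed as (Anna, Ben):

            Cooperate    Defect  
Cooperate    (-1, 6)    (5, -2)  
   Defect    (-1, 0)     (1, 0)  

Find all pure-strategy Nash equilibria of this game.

(Cooperate, Cooperate): Anna gets -1 ≥ -1 from Defect, and Ben gets 6 ≥ -2 from Defect — Nash equilibrium.
(Cooperate, Defect): Ben prefers Cooperate (6 > -2) — not an equilibrium.
(Defect, Cooperate): Anna gets -1 ≥ -1 from Cooperate, and Ben gets 0 ≥ 0 from Defect — Nash equilibrium.
(Defect, Defect): Anna prefers Cooperate (5 > 1) — not an equilibrium.

(Cooperate, Cooperate) and (Defect, Cooperate)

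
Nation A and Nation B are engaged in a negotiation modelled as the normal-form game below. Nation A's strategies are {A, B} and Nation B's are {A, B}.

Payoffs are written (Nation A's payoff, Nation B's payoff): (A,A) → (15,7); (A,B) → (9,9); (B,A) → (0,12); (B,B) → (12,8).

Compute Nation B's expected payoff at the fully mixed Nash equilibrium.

First find x, the probability Nation A plays A, from Nation B's indifference between A and B: 7x + 12(1−x) = 9x + 8(1−x), giving x = 2/3.
Since Nation B is indifferent in equilibrium, Nation B's expected payoff equals the payoff from either column against (2/3, 1/3). Using A: 7(2/3) + 12(1/3) = 26/3.

26/3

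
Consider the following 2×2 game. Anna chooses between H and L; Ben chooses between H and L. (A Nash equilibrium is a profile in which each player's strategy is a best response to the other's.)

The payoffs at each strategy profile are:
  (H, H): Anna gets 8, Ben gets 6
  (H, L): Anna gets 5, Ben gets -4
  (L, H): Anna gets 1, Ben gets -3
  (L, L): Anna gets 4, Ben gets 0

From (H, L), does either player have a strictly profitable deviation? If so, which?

Ben

Anna at (H, L) earns 5; deviating to L yields 4 — not better.
Ben earns -4; deviating to H yields 6 — a strict improvement.
Only Ben has a strictly profitable deviation.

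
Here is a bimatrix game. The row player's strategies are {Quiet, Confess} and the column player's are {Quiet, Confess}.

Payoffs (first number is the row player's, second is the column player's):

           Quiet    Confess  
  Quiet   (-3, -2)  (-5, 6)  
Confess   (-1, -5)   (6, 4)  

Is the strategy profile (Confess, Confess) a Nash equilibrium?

Yes

At (Confess, Confess), the row player earns 6; switching to Quiet would give -5, so the row player has no profitable deviation.
The column player earns 4; switching to Quiet would give -5, so the column player has no profitable deviation.
Neither player can gain by a unilateral deviation, so this profile is a Nash equilibrium.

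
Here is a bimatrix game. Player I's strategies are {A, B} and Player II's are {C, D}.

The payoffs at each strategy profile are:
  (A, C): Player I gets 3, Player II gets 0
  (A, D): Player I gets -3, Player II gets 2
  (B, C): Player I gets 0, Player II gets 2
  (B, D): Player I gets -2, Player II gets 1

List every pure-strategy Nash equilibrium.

(A, C): Player II prefers D (2 > 0) — not an equilibrium.
(A, D): Player I prefers B (-2 > -3) — not an equilibrium.
(B, C): Player I prefers A (3 > 0) — not an equilibrium.
(B, D): Player II prefers C (2 > 1) — not an equilibrium.

none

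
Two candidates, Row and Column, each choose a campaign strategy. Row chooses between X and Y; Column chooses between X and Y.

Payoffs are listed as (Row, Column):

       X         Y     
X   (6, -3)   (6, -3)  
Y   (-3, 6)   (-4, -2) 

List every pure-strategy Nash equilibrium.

(X, X): Row gets 6 ≥ -3 from Y, and Column gets -3 ≥ -3 from Y — Nash equilibrium.
(X, Y): Row gets 6 ≥ -4 from Y, and Column gets -3 ≥ -3 from X — Nash equilibrium.
(Y, X): Row prefers X (6 > -3) — not an equilibrium.
(Y, Y): Row prefers X (6 > -4); Column prefers X (6 > -2) — not an equilibrium.

(X, X) and (X, Y)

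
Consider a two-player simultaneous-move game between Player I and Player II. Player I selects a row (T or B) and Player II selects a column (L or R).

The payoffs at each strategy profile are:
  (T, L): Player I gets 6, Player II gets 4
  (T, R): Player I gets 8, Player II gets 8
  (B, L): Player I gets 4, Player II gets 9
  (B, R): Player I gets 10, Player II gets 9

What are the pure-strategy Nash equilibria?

(B, R)

(T, L): Player II prefers R (8 > 4) — not an equilibrium.
(T, R): Player I prefers B (10 > 8) — not an equilibrium.
(B, L): Player I prefers T (6 > 4) — not an equilibrium.
(B, R): Player I gets 10 ≥ 8 from T, and Player II gets 9 ≥ 9 from L — Nash equilibrium.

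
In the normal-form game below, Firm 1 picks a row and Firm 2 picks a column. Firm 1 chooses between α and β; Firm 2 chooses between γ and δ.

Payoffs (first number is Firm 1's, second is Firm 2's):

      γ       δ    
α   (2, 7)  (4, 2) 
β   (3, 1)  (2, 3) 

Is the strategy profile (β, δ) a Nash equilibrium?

At (β, δ), Firm 1 earns 2; switching to α would give 4, so Firm 1 would deviate.
Firm 2 earns 3; switching to γ would give 1, so Firm 2 has no profitable deviation.
Since at least one player can profitably deviate, this is not a Nash equilibrium.

No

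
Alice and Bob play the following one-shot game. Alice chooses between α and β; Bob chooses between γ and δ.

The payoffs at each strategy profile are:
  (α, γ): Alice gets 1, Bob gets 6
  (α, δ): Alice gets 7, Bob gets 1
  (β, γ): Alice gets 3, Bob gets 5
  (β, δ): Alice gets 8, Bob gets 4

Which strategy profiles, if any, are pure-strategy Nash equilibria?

(α, γ): Alice prefers β (3 > 1) — not an equilibrium.
(α, δ): Alice prefers β (8 > 7); Bob prefers γ (6 > 1) — not an equilibrium.
(β, γ): Alice gets 3 ≥ 1 from α, and Bob gets 5 ≥ 4 from δ — Nash equilibrium.
(β, δ): Bob prefers γ (5 > 4) — not an equilibrium.

(β, γ)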